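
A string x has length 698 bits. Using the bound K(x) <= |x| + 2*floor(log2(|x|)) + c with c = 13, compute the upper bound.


floor(log2(698)) = 9
2 * 9 = 18
K(x) <= 698 + 18 + 13 = 729

729


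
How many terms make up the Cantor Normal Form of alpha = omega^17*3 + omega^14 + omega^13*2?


CNF: omega^17*3 + omega^14 + omega^13*2
Count the summands separated by '+':
  term 1: omega^17*3
  term 2: omega^14
  term 3: omega^13*2
Total terms = 3

3


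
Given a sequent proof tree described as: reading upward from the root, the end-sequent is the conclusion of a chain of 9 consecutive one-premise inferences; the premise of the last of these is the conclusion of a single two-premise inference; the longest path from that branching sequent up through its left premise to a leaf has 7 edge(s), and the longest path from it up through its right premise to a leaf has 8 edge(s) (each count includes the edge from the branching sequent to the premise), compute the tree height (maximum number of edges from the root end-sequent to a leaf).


Longest path through the left premise: 7 edges (measured from the branching sequent)
Longest path through the right premise: 8 edges
Height of the subtree rooted at the branching sequent: max(7, 8) = 8
The branching sequent sits 9 edges above the root (the chain of one-premise inferences), so height = 8 + 9 = 17

17


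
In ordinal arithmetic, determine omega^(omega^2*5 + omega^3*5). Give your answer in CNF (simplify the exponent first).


omega^(omega^2*5 + omega^3*5):
In ordinal addition a term is absorbed by a following term of strictly larger exponent: 2 < 3, so omega^2*5 + omega^3*5 = omega^3*5.
omega raised to a CNF ordinal is a single CNF term: Result = omega^(omega^3*5)

omega^(omega^3*5)


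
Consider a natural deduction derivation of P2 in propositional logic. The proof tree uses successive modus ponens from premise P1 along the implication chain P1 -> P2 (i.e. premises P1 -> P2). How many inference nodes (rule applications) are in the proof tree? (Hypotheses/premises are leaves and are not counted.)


We have a chain: P1 -> P2.
Each modus ponens application produces the next variable.
The chain has 2 propositions, so 2-1 = 1 modus ponens steps.
Total inference nodes = 1

1


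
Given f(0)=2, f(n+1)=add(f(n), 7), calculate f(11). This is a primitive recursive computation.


f(0) = 2
f(1) = add(f(0), 7) = add(2, 7) = 9
f(2) = add(f(1), 7) = add(9, 7) = 16
f(3) = add(f(2), 7) = add(16, 7) = 23
f(4) = add(f(3), 7) = add(23, 7) = 30
f(5) = add(f(4), 7) = add(30, 7) = 37
f(6) = add(f(5), 7) = add(37, 7) = 44
f(7) = add(f(6), 7) = add(44, 7) = 51
f(8) = add(f(7), 7) = add(51, 7) = 58
f(9) = add(f(8), 7) = add(58, 7) = 65
f(10) = add(f(9), 7) = add(65, 7) = 72
f(11) = add(f(10), 7) = add(72, 7) = 79


79


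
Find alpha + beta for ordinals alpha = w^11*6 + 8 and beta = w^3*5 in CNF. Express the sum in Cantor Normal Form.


Ordinal addition (w^11*6 + 8) + w^3*5:
alpha's leading term has exponent 11 > beta's exponent 3, so it survives.
alpha's tail term has exponent 0 < beta's exponent 3, so it is absorbed by beta.
In ordinal addition, any term followed by a strictly larger-exponent term is absorbed.
Result = w^11*6 + w^3*5

w^11*6 + w^3*5


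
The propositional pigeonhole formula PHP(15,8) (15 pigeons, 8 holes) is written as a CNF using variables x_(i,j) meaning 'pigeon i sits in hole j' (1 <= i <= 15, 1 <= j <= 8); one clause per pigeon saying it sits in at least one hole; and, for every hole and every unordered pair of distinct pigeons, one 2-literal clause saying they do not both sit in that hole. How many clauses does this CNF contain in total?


PHP(15,8): 15 pigeons, 8 holes, 15*8 = 120 variables.
- pigeon clauses: one per pigeon -> 15 clauses
- hole clauses: 8 holes * C(15,2) = 8 * 105 -> 840 clauses
Total clauses = 15 + 840 = 855

855


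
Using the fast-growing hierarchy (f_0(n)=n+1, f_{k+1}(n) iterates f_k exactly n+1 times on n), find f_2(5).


f_2(5) = f_1^6(5)
f_1(m) = 2m + 1.
Iterating: f_1^k(n) = 2^k*(n+1) - 1.
f_2(5) = 2^6*(5+1) - 1 = 64*6 - 1 = 383

383


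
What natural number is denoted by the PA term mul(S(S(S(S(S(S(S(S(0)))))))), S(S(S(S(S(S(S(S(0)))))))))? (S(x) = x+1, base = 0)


mul(S^8(0), S^8(0)):
S^8(0) = 8
S^8(0) = 8
8 * 8 = 64

64


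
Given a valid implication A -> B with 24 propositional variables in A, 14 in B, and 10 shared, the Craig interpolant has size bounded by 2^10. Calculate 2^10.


Shared atoms = 10
Craig interpolant size bound = 2^10
= 1024

1024


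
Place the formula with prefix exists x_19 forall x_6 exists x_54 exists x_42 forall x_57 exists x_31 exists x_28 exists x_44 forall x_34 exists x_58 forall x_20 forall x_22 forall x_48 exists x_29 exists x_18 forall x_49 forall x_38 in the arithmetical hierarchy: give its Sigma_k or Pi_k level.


Leading quantifier is exists, so the class is Sigma.
Number of quantifier blocks = alternations + 1 = 9 + 1 = 10.
Classification: Sigma_10

Sigma_10


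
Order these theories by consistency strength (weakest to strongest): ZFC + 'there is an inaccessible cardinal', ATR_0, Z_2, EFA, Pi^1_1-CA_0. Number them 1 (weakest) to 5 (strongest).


Ordering by consistency strength:
1. EFA
2. ATR_0
3. Pi^1_1-CA_0
4. Z_2
5. ZFC + 'there is an inaccessible cardinal'


ZFC + 'there is an inaccessible cardinal'=5, ATR_0=2, Z_2=4, EFA=1, Pi^1_1-CA_0=3


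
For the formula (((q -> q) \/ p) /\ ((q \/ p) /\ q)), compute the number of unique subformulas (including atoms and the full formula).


Formula: (((q -> q) \/ p) /\ ((q \/ p) /\ q))
Subformulas found:
  1. q
  2. p
  3. (q \/ p)
  4. (q -> q)
  5. ((q -> q) \/ p)
  6. ((q \/ p) /\ q)
  7. (((q -> q) \/ p) /\ ((q \/ p) /\ q))
Total distinct subformulas = 7

7


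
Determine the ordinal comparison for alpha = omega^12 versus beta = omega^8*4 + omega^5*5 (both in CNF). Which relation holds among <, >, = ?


Compare term by term from highest exponent:
alpha = omega^12
beta = omega^8*4 + omega^5*5
Term 1: alpha has omega^12*1, beta has omega^8*4
Term 2: alpha has omega^0*0, beta has omega^5*5
Result: alpha > beta

alpha > beta


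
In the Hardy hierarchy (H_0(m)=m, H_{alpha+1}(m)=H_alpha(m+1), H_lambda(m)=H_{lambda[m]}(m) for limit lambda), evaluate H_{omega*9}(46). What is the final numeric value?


H_{omega*9}(46):
For the Hardy hierarchy, H_{omega*k}(n) = 2^k * n.
2^9 = 512.
512 * 46 = 23552

23552


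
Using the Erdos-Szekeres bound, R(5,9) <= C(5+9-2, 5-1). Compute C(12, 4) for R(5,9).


R(5,9) <= C(5+9-2, 5-1) = C(12, 4)
C(12, 4) = 12! / (4! * 8!)
= 495

495


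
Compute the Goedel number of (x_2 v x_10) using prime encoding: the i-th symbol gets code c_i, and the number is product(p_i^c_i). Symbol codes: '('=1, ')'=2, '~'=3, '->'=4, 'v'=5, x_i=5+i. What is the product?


Formula: (x_2 v x_10)
Symbol codes: [1, 7, 5, 15, 2]
Primes: [2, 3, 5, 7, 11]
p_1^1 = 2^1 = 2
p_2^7 = 3^7 = 2187
p_3^5 = 5^5 = 3125
p_4^15 = 7^15 = 4747561509943
p_5^2 = 11^2 = 121
Product = 7852080998073039131250

7852080998073039131250


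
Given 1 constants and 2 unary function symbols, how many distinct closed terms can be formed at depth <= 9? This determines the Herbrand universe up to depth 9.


Herbrand terms by depth:
Depth 0: 1 constants
Depth 1: 2 new terms (running total: 3)
Depth 2: 4 new terms (running total: 7)
Depth 3: 8 new terms (running total: 15)
Depth 4: 16 new terms (running total: 31)
Depth 5: 32 new terms (running total: 63)
Depth 6: 64 new terms (running total: 127)
Depth 7: 128 new terms (running total: 255)
Depth 8: 256 new terms (running total: 511)
Depth 9: 512 new terms (running total: 1023)
Total distinct ground terms = 1023

1023


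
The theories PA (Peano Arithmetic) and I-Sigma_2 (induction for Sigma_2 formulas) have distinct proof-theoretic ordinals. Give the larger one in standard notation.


Proof-theoretic ordinal of PA (Peano Arithmetic): epsilon_0
Proof-theoretic ordinal of I-Sigma_2 (induction for Sigma_2 formulas): omega^(omega^omega)
Comparing: omega^(omega^omega) < epsilon_0.
The larger ordinal is epsilon_0 (from PA (Peano Arithmetic)).

epsilon_0


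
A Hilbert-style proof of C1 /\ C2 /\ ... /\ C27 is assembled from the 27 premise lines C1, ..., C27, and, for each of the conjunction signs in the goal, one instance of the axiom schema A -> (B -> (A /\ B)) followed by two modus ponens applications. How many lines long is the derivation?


Conjoining 27 premises:
- 27 premise lines
- the goal has 26 conjunction signs; each costs 1 axiom instance + 2 MP = 3 lines: 3 * 26 = 78
Total = 27 + 78 = 105 lines.

105


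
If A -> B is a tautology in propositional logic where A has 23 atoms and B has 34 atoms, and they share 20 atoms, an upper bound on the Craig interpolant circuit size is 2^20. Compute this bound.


Shared atoms = 20
Craig interpolant size bound = 2^20
= 1048576

1048576


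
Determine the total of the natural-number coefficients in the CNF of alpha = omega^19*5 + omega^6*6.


CNF: omega^19*5 + omega^6*6
Coefficients: 5 + 6 = 11

11


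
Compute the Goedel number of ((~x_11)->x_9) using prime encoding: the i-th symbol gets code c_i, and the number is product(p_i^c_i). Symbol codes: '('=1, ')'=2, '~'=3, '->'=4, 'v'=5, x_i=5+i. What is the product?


Formula: ((~x_11)->x_9)
Symbol codes: [1, 1, 3, 16, 2, 4, 14, 2]
Primes: [2, 3, 5, 7, 11, 13, 17, 19]
p_1^1 = 2^1 = 2
p_2^1 = 3^1 = 3
p_3^3 = 5^3 = 125
p_4^16 = 7^16 = 33232930569601
p_5^2 = 11^2 = 121
p_6^4 = 13^4 = 28561
p_7^14 = 17^14 = 168377826559400929
p_8^2 = 19^2 = 361
Product = 5235772700647348649939623802357249587116750

5235772700647348649939623802357249587116750


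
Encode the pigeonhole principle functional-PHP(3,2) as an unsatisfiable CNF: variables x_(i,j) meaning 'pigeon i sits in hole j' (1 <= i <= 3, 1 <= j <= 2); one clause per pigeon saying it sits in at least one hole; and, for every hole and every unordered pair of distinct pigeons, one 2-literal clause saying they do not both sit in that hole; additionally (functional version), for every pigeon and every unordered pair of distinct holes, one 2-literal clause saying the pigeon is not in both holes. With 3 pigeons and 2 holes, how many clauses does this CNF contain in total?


functional-PHP(3,2): 3 pigeons, 2 holes, 3*2 = 6 variables.
- pigeon clauses: one per pigeon -> 3 clauses
- hole clauses: 2 holes * C(3,2) = 2 * 3 -> 6 clauses
- functional clauses: 3 pigeons * C(2,2) = 3 * 1 -> 3 clauses
Total clauses = 3 + 6 + 3 = 12

12


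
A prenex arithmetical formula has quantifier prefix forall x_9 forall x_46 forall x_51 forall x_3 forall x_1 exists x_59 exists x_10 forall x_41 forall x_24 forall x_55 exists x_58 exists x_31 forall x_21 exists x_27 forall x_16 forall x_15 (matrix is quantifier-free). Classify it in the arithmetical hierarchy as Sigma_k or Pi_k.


Leading quantifier is forall, so the class is Pi.
Number of quantifier blocks = alternations + 1 = 6 + 1 = 7.
Classification: Pi_7

Pi_7


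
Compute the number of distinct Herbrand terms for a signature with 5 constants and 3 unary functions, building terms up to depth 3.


Herbrand terms by depth:
Depth 0: 5 constants
Depth 1: 15 new terms (running total: 20)
Depth 2: 45 new terms (running total: 65)
Depth 3: 135 new terms (running total: 200)
Total distinct ground terms = 200

200


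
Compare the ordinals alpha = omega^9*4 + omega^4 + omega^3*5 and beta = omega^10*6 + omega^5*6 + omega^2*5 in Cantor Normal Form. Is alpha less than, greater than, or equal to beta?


Compare term by term from highest exponent:
alpha = omega^9*4 + omega^4 + omega^3*5
beta = omega^10*6 + omega^5*6 + omega^2*5
Term 1: alpha has omega^9*4, beta has omega^10*6
Term 2: alpha has omega^4*1, beta has omega^5*6
Term 3: alpha has omega^3*5, beta has omega^2*5
Result: alpha < beta

alpha < beta


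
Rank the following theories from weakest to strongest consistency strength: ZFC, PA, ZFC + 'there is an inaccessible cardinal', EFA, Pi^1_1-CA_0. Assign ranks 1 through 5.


Ordering by consistency strength:
1. EFA
2. PA
3. Pi^1_1-CA_0
4. ZFC
5. ZFC + 'there is an inaccessible cardinal'


ZFC=4, PA=2, ZFC + 'there is an inaccessible cardinal'=5, EFA=1, Pi^1_1-CA_0=3


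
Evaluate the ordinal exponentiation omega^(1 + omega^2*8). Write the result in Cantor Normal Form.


omega^(1 + omega^2*8):
In ordinal addition a term is absorbed by a following term of strictly larger exponent: 0 < 2, so 1 + omega^2*8 = omega^2*8.
omega raised to a CNF ordinal is a single CNF term: Result = omega^(omega^2*8)

omega^(omega^2*8)


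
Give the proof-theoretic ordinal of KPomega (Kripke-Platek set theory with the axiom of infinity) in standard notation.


The proof-theoretic ordinal of KPomega (Kripke-Platek set theory with the axiom of infinity) is a standard result in ordinal analysis.
This ordinal is the supremum of order types of primitive recursive well-orderings
that the theory can prove to be well-ordered.
For KPomega (Kripke-Platek set theory with the axiom of infinity), the proof-theoretic ordinal is psi_0(epsilon_{Omega+1}).

psi_0(epsilon_{Omega+1})


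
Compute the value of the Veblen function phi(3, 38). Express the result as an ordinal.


phi(3, 38):
phi(3, beta) = eta_beta (the beta-th eta number, fixed point of zeta).
phi(3, 38) = eta_38

eta_38


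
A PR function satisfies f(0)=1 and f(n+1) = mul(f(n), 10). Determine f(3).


f(0) = 1
f(1) = mul(f(0), 10) = mul(1, 10) = 10
f(2) = mul(f(1), 10) = mul(10, 10) = 100
f(3) = mul(f(2), 10) = mul(100, 10) = 1000


1000


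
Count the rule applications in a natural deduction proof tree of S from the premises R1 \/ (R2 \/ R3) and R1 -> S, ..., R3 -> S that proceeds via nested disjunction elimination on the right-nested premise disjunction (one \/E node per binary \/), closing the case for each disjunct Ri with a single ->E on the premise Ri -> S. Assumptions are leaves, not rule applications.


The premise R1 \/ (R2 \/ R3) contains 3 disjuncts, hence 2 binary \/ connectives.
- Each binary \/ is eliminated once: 2 \/E nodes.
- Each of the 3 cases Ri derives S by one ->E with Ri -> S: 3 ->E nodes.
Total = 2 + 3 = 5

5


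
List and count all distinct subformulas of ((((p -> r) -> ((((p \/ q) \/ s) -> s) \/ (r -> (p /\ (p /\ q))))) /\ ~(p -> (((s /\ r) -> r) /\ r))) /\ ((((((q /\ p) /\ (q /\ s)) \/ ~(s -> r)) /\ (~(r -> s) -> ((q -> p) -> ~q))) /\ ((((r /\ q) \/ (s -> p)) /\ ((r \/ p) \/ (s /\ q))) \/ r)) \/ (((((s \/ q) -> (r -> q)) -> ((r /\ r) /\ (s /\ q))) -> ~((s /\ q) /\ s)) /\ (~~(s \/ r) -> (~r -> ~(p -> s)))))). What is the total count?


Formula: ((((p -> r) -> ((((p \/ q) \/ s) -> s) \/ (r -> (p /\ (p /\ q))))) /\ ~(p -> (((s /\ r) -> r) /\ r))) /\ ((((((q /\ p) /\ (q /\ s)) \/ ~(s -> r)) /\ (~(r -> s) -> ((q -> p) -> ~q))) /\ ((((r /\ q) \/ (s -> p)) /\ ((r \/ p) \/ (s /\ q))) \/ r)) \/ (((((s \/ q) -> (r -> q)) -> ((r /\ r) /\ (s /\ q))) -> ~((s /\ q) /\ s)) /\ (~~(s \/ r) -> (~r -> ~(p -> s))))))
Subformulas found:
  1. r
  2. p
  3. q
  4. s
  5. ~r
  6. ~q
  7. (p /\ q)
  8. (q -> p)
  9. (s /\ r)
  10. (p -> r)
  11. (r /\ r)
  12. (r \/ p)
  13. (r -> q)
  14. (q /\ p)
  15. (s -> r)
  16. (s -> p)
  17. (s \/ q)
  18. (s \/ r)
  19. (p -> s)
  20. (s /\ q)
  21. (r /\ q)
  22. (q /\ s)
  23. (p \/ q)
  24. (r -> s)
  25. ~(s \/ r)
  26. ~(p -> s)
  27. ~(r -> s)
  28. ~(s -> r)
  29. ~~(s \/ r)
  30. ((s /\ r) -> r)
  31. ((s /\ q) /\ s)
  32. ((p \/ q) \/ s)
  33. (p /\ (p /\ q))
  34. ~((s /\ q) /\ s)
  35. ((q -> p) -> ~q)
  36. (~r -> ~(p -> s))
  37. ((s \/ q) -> (r -> q))
  38. ((r \/ p) \/ (s /\ q))
  39. ((r /\ q) \/ (s -> p))
  40. (((s /\ r) -> r) /\ r)
  41. ((q /\ p) /\ (q /\ s))
  42. ((r /\ r) /\ (s /\ q))
  43. (((p \/ q) \/ s) -> s)
  44. (r -> (p /\ (p /\ q)))
  45. (p -> (((s /\ r) -> r) /\ r))
  46. ~(p -> (((s /\ r) -> r) /\ r))
  47. (~(r -> s) -> ((q -> p) -> ~q))
  48. (~~(s \/ r) -> (~r -> ~(p -> s)))
  49. (((q /\ p) /\ (q /\ s)) \/ ~(s -> r))
  50. ((((p \/ q) \/ s) -> s) \/ (r -> (p /\ (p /\ q))))
  51. (((s \/ q) -> (r -> q)) -> ((r /\ r) /\ (s /\ q)))
  52. (((r /\ q) \/ (s -> p)) /\ ((r \/ p) \/ (s /\ q)))
  53. ((((r /\ q) \/ (s -> p)) /\ ((r \/ p) \/ (s /\ q))) \/ r)
  54. ((p -> r) -> ((((p \/ q) \/ s) -> s) \/ (r -> (p /\ (p /\ q)))))
  55. ((((s \/ q) -> (r -> q)) -> ((r /\ r) /\ (s /\ q))) -> ~((s /\ q) /\ s))
  56. ((((q /\ p) /\ (q /\ s)) \/ ~(s -> r)) /\ (~(r -> s) -> ((q -> p) -> ~q)))
  57. (((p -> r) -> ((((p \/ q) \/ s) -> s) \/ (r -> (p /\ (p /\ q))))) /\ ~(p -> (((s /\ r) -> r) /\ r)))
  58. (((((s \/ q) -> (r -> q)) -> ((r /\ r) /\ (s /\ q))) -> ~((s /\ q) /\ s)) /\ (~~(s \/ r) -> (~r -> ~(p -> s))))
  59. (((((q /\ p) /\ (q /\ s)) \/ ~(s -> r)) /\ (~(r -> s) -> ((q -> p) -> ~q))) /\ ((((r /\ q) \/ (s -> p)) /\ ((r \/ p) \/ (s /\ q))) \/ r))
  60. ((((((q /\ p) /\ (q /\ s)) \/ ~(s -> r)) /\ (~(r -> s) -> ((q -> p) -> ~q))) /\ ((((r /\ q) \/ (s -> p)) /\ ((r \/ p) \/ (s /\ q))) \/ r)) \/ (((((s \/ q) -> (r -> q)) -> ((r /\ r) /\ (s /\ q))) -> ~((s /\ q) /\ s)) /\ (~~(s \/ r) -> (~r -> ~(p -> s)))))
  61. ((((p -> r) -> ((((p \/ q) \/ s) -> s) \/ (r -> (p /\ (p /\ q))))) /\ ~(p -> (((s /\ r) -> r) /\ r))) /\ ((((((q /\ p) /\ (q /\ s)) \/ ~(s -> r)) /\ (~(r -> s) -> ((q -> p) -> ~q))) /\ ((((r /\ q) \/ (s -> p)) /\ ((r \/ p) \/ (s /\ q))) \/ r)) \/ (((((s \/ q) -> (r -> q)) -> ((r /\ r) /\ (s /\ q))) -> ~((s /\ q) /\ s)) /\ (~~(s \/ r) -> (~r -> ~(p -> s))))))
Total distinct subformulas = 61

61


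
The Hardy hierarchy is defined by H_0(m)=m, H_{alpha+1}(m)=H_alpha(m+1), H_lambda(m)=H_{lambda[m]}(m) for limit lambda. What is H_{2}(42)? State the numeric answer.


H_2(42):
For finite ordinals k, H_k(n) = n + k (each successor step adds 1).
H_2(42) = 42 + 2 = 44

44


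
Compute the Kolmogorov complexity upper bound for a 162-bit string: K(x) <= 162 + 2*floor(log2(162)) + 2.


floor(log2(162)) = 7
2 * 7 = 14
K(x) <= 162 + 14 + 2 = 178

178


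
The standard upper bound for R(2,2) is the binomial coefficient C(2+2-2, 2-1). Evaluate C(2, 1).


R(2,2) <= C(2+2-2, 2-1) = C(2, 1)
C(2, 1) = 2! / (1! * 1!)
= 2

2


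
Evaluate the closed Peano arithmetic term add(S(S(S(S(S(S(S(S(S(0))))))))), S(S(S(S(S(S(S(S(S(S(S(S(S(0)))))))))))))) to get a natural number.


add(S^9(0), S^13(0)):
S^9(0) = 9
S^13(0) = 13
9 + 13 = 22

22


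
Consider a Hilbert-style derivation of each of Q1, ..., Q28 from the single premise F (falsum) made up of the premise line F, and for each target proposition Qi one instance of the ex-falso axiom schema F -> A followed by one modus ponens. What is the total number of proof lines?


Ex falso, line by line:
- 1 premise line (F)
- 28 targets, each needing 1 axiom instance (F -> Qi) + 1 MP = 2 lines: 2 * 28 = 56
Total = 1 + 56 = 57 lines.

57


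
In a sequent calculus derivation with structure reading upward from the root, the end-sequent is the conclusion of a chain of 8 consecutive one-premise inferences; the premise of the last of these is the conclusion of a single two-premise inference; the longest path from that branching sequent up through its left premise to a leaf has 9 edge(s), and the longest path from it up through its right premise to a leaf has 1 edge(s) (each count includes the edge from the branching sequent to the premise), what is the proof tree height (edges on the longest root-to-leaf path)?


Longest path through the left premise: 9 edges (measured from the branching sequent)
Longest path through the right premise: 1 edges
Height of the subtree rooted at the branching sequent: max(9, 1) = 9
The branching sequent sits 8 edges above the root (the chain of one-premise inferences), so height = 9 + 8 = 17

17


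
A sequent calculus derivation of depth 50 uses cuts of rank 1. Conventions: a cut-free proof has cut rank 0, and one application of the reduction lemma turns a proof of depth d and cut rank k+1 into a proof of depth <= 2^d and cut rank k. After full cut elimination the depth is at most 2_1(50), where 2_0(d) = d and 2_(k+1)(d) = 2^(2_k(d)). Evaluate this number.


Each rank reduction sends depth d to at most 2^d; cut rank r needs r reductions.
2_0(50) = 50
2_1(50) = 2^50 = 1125899906842624
Cut-free depth bound = 1125899906842624

1125899906842624


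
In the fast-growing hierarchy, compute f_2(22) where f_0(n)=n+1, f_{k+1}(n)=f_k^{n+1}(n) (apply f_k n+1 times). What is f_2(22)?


f_2(22) = f_1^23(22)
f_1(m) = 2m + 1.
Iterating: f_1^k(n) = 2^k*(n+1) - 1.
f_2(22) = 2^23*(22+1) - 1 = 8388608*23 - 1 = 192937983

192937983


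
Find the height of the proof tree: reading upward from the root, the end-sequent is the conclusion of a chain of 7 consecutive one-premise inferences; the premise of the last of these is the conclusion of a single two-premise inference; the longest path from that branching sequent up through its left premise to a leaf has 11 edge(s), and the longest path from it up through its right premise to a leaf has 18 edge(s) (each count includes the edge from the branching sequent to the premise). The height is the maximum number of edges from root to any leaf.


Longest path through the left premise: 11 edges (measured from the branching sequent)
Longest path through the right premise: 18 edges
Height of the subtree rooted at the branching sequent: max(11, 18) = 18
The branching sequent sits 7 edges above the root (the chain of one-premise inferences), so height = 18 + 7 = 25

25


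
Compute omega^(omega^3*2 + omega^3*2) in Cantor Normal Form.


omega^(omega^3*2 + omega^3*2):
Both terms of the exponent have the same exponent 3, so they merge: omega^3*2 + omega^3*2 = omega^3*(2+2) = omega^3*4.
omega raised to a CNF ordinal is a single CNF term: Result = omega^(omega^3*4)

omega^(omega^3*4)


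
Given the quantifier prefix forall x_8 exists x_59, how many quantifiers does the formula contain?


Quantifier prefix has 2 quantifier symbols.
Quantifier depth = 2

2


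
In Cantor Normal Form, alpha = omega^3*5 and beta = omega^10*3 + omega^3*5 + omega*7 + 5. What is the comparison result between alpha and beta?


Compare term by term from highest exponent:
alpha = omega^3*5
beta = omega^10*3 + omega^3*5 + omega*7 + 5
Term 1: alpha has omega^3*5, beta has omega^10*3
Term 2: alpha has omega^0*0, beta has omega^3*5
Term 3: alpha has omega^0*0, beta has omega^1*7
Term 4: alpha has omega^0*0, beta has omega^0*5
Result: alpha < beta

alpha < beta


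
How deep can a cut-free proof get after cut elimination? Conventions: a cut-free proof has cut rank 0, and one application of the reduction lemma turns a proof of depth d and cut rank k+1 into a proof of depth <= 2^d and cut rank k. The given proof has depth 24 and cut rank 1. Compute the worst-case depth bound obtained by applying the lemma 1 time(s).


Each rank reduction sends depth d to at most 2^d; cut rank r needs r reductions.
2_0(24) = 24
2_1(24) = 2^24 = 16777216
Cut-free depth bound = 16777216

16777216


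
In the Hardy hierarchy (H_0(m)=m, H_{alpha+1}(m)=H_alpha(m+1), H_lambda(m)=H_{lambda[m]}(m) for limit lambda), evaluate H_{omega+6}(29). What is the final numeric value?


H_{omega+6}(29):
Unwind the 6 successor steps: H_{omega+6}(29) = H_omega(29+6) = H_omega(35).
H_omega(m) = H_m(m) = m + m = 2m.
Result = 2 * 35 = 70

70


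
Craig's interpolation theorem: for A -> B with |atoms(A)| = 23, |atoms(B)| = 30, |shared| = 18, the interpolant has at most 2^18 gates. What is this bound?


Shared atoms = 18
Craig interpolant size bound = 2^18
= 262144

262144


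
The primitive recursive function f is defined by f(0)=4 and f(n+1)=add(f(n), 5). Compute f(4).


f(0) = 4
f(1) = add(f(0), 5) = add(4, 5) = 9
f(2) = add(f(1), 5) = add(9, 5) = 14
f(3) = add(f(2), 5) = add(14, 5) = 19
f(4) = add(f(3), 5) = add(19, 5) = 24


24


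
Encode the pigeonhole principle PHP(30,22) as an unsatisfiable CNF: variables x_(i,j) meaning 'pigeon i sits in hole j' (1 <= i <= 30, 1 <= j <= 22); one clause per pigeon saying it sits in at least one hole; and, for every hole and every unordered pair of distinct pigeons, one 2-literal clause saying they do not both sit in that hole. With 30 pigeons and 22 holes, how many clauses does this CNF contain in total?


PHP(30,22): 30 pigeons, 22 holes, 30*22 = 660 variables.
- pigeon clauses: one per pigeon -> 30 clauses
- hole clauses: 22 holes * C(30,2) = 22 * 435 -> 9570 clauses
Total clauses = 30 + 9570 = 9600

9600


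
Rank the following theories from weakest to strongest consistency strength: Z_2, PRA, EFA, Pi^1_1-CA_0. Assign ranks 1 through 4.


Ordering by consistency strength:
1. EFA
2. PRA
3. Pi^1_1-CA_0
4. Z_2


Z_2=4, PRA=2, EFA=1, Pi^1_1-CA_0=3


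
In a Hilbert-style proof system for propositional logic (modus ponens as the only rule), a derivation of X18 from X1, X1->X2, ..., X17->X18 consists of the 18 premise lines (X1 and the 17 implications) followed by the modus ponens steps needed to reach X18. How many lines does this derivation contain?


We have 18 premise lines: X1 and 17 implications.
Each implication is detached once by MP, giving 17 MP lines.
18 premise lines + 17 MP lines = 35 total lines.

35


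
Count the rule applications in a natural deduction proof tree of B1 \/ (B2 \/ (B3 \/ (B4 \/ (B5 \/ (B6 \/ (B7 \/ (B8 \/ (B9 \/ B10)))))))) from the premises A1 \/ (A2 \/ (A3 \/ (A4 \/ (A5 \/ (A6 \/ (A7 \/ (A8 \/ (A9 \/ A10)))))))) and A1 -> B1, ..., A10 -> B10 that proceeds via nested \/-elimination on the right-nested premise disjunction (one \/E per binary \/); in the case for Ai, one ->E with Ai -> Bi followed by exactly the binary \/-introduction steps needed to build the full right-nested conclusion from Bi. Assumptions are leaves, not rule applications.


Constructive dilemma with 10 branches, all disjunctions right-nested:
- \/E: the premise has 9 binary \/, each eliminated once: 9 nodes.
- ->E: one per case (Ai with Ai -> Bi gives Bi): 10 nodes.
- \/I: in case i < n, Bi needs 1 step to form Bi \/ (B(i+1) \/ ...) and then i-1 steps to prepend B(i-1), ..., B1, i.e. i steps; in case i = n, B10 needs 9 prepend steps.
  \/I total = (1 + 2 + ... + 9) + 9 = 45 + 9 = 54 nodes.
Total = 9 + 10 + 54 = 73

73


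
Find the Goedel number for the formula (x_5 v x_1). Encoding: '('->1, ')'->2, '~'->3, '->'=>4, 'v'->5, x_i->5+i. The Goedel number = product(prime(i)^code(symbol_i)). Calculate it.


Formula: (x_5 v x_1)
Symbol codes: [1, 10, 5, 6, 2]
Primes: [2, 3, 5, 7, 11]
p_1^1 = 2^1 = 2
p_2^10 = 3^10 = 59049
p_3^5 = 5^5 = 3125
p_4^6 = 7^6 = 117649
p_5^2 = 11^2 = 121
Product = 5253710949506250

5253710949506250


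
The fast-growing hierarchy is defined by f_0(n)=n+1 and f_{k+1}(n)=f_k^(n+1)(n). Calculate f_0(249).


f_0(249) = 249 + 1 = 250

250


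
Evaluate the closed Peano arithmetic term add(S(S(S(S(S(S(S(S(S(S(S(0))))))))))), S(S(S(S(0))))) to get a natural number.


add(S^11(0), S^4(0)):
S^11(0) = 11
S^4(0) = 4
11 + 4 = 15

15


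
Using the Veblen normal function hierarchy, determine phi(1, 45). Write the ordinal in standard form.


phi(1, 45):
phi(1, beta) = epsilon_beta (the beta-th epsilon number).
phi(1, 45) = epsilon_45

epsilon_45


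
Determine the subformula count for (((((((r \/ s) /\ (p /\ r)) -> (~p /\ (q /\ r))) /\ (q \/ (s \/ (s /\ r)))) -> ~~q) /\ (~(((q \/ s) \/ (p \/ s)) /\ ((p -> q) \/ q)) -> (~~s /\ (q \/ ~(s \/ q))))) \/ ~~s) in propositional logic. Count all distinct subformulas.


Formula: (((((((r \/ s) /\ (p /\ r)) -> (~p /\ (q /\ r))) /\ (q \/ (s \/ (s /\ r)))) -> ~~q) /\ (~(((q \/ s) \/ (p \/ s)) /\ ((p -> q) \/ q)) -> (~~s /\ (q \/ ~(s \/ q))))) \/ ~~s)
Subformulas found:
  1. r
  2. p
  3. q
  4. s
  5. ~p
  6. ~s
  7. ~q
  8. ~~s
  9. ~~q
  10. (r \/ s)
  11. (p /\ r)
  12. (s /\ r)
  13. (s \/ q)
  14. (q \/ s)
  15. (p -> q)
  16. (q /\ r)
  17. (p \/ s)
  18. ~(s \/ q)
  19. ((p -> q) \/ q)
  20. (s \/ (s /\ r))
  21. (~p /\ (q /\ r))
  22. (q \/ ~(s \/ q))
  23. (q \/ (s \/ (s /\ r)))
  24. ((q \/ s) \/ (p \/ s))
  25. ((r \/ s) /\ (p /\ r))
  26. (~~s /\ (q \/ ~(s \/ q)))
  27. (((q \/ s) \/ (p \/ s)) /\ ((p -> q) \/ q))
  28. (((r \/ s) /\ (p /\ r)) -> (~p /\ (q /\ r)))
  29. ~(((q \/ s) \/ (p \/ s)) /\ ((p -> q) \/ q))
  30. ((((r \/ s) /\ (p /\ r)) -> (~p /\ (q /\ r))) /\ (q \/ (s \/ (s /\ r))))
  31. (~(((q \/ s) \/ (p \/ s)) /\ ((p -> q) \/ q)) -> (~~s /\ (q \/ ~(s \/ q))))
  32. (((((r \/ s) /\ (p /\ r)) -> (~p /\ (q /\ r))) /\ (q \/ (s \/ (s /\ r)))) -> ~~q)
  33. ((((((r \/ s) /\ (p /\ r)) -> (~p /\ (q /\ r))) /\ (q \/ (s \/ (s /\ r)))) -> ~~q) /\ (~(((q \/ s) \/ (p \/ s)) /\ ((p -> q) \/ q)) -> (~~s /\ (q \/ ~(s \/ q)))))
  34. (((((((r \/ s) /\ (p /\ r)) -> (~p /\ (q /\ r))) /\ (q \/ (s \/ (s /\ r)))) -> ~~q) /\ (~(((q \/ s) \/ (p \/ s)) /\ ((p -> q) \/ q)) -> (~~s /\ (q \/ ~(s \/ q))))) \/ ~~s)
Total distinct subformulas = 34

34


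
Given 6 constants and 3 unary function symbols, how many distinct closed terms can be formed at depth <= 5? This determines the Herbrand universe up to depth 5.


Herbrand terms by depth:
Depth 0: 6 constants
Depth 1: 18 new terms (running total: 24)
Depth 2: 54 new terms (running total: 78)
Depth 3: 162 new terms (running total: 240)
Depth 4: 486 new terms (running total: 726)
Depth 5: 1458 new terms (running total: 2184)
Total distinct ground terms = 2184

2184


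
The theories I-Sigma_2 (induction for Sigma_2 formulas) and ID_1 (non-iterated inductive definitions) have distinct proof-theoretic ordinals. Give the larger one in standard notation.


Proof-theoretic ordinal of I-Sigma_2 (induction for Sigma_2 formulas): omega^(omega^omega)
Proof-theoretic ordinal of ID_1 (non-iterated inductive definitions): psi_0(epsilon_{Omega+1})
Comparing: omega^(omega^omega) < psi_0(epsilon_{Omega+1}).
The larger ordinal is psi_0(epsilon_{Omega+1}) (from ID_1 (non-iterated inductive definitions)).

psi_0(epsilon_{Omega+1})


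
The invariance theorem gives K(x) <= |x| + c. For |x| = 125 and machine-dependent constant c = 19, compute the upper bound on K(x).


K(x) <= |x| + c = 125 + 19 = 144

144


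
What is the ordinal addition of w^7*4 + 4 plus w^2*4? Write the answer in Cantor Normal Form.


Ordinal addition (w^7*4 + 4) + w^2*4:
alpha's leading term has exponent 7 > beta's exponent 2, so it survives.
alpha's tail term has exponent 0 < beta's exponent 2, so it is absorbed by beta.
In ordinal addition, any term followed by a strictly larger-exponent term is absorbed.
Result = w^7*4 + w^2*4

w^7*4 + w^2*4


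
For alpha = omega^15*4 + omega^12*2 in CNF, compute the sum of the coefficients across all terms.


CNF: omega^15*4 + omega^12*2
Coefficients: 4 + 2 = 6

6


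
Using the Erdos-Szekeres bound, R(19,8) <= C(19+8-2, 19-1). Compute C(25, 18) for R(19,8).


R(19,8) <= C(19+8-2, 19-1) = C(25, 18)
C(25, 18) = 25! / (18! * 7!)
= 480700

480700


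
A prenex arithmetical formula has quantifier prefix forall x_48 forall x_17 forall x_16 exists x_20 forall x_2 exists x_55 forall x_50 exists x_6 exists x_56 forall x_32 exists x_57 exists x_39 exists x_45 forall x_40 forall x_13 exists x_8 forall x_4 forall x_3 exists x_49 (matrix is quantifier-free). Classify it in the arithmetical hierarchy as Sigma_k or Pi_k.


Leading quantifier is forall, so the class is Pi.
Number of quantifier blocks = alternations + 1 = 11 + 1 = 12.
Classification: Pi_12

Pi_12


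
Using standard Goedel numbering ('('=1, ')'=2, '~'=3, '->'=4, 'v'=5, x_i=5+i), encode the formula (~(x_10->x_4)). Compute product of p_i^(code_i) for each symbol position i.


Formula: (~(x_10->x_4))
Symbol codes: [1, 3, 1, 15, 4, 9, 2, 2]
Primes: [2, 3, 5, 7, 11, 13, 17, 19]
p_1^1 = 2^1 = 2
p_2^3 = 3^3 = 27
p_3^1 = 5^1 = 5
p_4^15 = 7^15 = 4747561509943
p_5^4 = 11^4 = 14641
p_6^9 = 13^9 = 10604499373
p_7^2 = 17^2 = 289
p_8^2 = 19^2 = 361
Product = 20763488440564998124273880164732170

20763488440564998124273880164732170


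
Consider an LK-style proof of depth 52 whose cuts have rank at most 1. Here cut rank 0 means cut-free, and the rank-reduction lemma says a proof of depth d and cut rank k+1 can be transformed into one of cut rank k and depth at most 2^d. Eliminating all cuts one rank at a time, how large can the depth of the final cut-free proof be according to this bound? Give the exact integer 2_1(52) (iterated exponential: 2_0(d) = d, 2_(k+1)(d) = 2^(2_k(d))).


Each rank reduction sends depth d to at most 2^d; cut rank r needs r reductions.
2_0(52) = 52
2_1(52) = 2^52 = 4503599627370496
Cut-free depth bound = 4503599627370496

4503599627370496


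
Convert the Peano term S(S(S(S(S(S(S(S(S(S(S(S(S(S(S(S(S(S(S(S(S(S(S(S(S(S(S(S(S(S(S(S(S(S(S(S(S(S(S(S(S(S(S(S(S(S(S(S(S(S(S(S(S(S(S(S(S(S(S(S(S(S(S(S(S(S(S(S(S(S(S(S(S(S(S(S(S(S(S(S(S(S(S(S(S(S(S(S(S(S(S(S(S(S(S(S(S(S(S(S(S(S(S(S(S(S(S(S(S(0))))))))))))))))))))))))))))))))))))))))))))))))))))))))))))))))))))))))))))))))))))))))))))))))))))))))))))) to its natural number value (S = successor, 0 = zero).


Counting successors applied to 0:
109 applications of S to 0 = 109

109


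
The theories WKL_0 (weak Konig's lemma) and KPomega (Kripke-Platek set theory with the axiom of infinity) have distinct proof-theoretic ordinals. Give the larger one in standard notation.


Proof-theoretic ordinal of WKL_0 (weak Konig's lemma): omega^omega
Proof-theoretic ordinal of KPomega (Kripke-Platek set theory with the axiom of infinity): psi_0(epsilon_{Omega+1})
Comparing: omega^omega < psi_0(epsilon_{Omega+1}).
The larger ordinal is psi_0(epsilon_{Omega+1}) (from KPomega (Kripke-Platek set theory with the axiom of infinity)).

psi_0(epsilon_{Omega+1})


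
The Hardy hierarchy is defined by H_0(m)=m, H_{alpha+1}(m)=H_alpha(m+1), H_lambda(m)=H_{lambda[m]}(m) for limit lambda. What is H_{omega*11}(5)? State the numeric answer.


H_{omega*11}(5):
For the Hardy hierarchy, H_{omega*k}(n) = 2^k * n.
2^11 = 2048.
2048 * 5 = 10240

10240


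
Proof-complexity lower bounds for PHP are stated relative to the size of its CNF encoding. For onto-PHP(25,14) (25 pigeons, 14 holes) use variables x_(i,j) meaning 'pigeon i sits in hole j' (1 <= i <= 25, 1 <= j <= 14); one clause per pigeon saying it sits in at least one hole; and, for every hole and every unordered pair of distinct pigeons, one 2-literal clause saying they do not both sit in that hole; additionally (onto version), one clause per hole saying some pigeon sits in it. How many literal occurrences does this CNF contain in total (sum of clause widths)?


onto-PHP(25,14): 25 pigeons, 14 holes, 25*14 = 350 variables.
- pigeon clauses: one per pigeon -> 25 clauses of width 14 -> 350 literals
- hole clauses: 14 holes * C(25,2) = 14 * 300 -> 4200 clauses of width 2 -> 8400 literals
- onto clauses: one per hole -> 14 clauses of width 25 -> 350 literals
Total literal occurrences = 350 + 8400 + 350 = 9100

9100


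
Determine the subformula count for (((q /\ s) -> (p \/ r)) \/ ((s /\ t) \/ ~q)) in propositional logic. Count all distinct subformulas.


Formula: (((q /\ s) -> (p \/ r)) \/ ((s /\ t) \/ ~q))
Subformulas found:
  1. q
  2. s
  3. r
  4. t
  5. p
  6. ~q
  7. (s /\ t)
  8. (q /\ s)
  9. (p \/ r)
  10. ((s /\ t) \/ ~q)
  11. ((q /\ s) -> (p \/ r))
  12. (((q /\ s) -> (p \/ r)) \/ ((s /\ t) \/ ~q))
Total distinct subformulas = 12

12


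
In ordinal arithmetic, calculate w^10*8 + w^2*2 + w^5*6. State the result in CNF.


Ordinal addition (w^10*8 + w^2*2) + w^5*6:
alpha's leading term has exponent 10 > beta's exponent 5, so it survives.
alpha's tail term has exponent 2 < beta's exponent 5, so it is absorbed by beta.
In ordinal addition, any term followed by a strictly larger-exponent term is absorbed.
Result = w^10*8 + w^5*6

w^10*8 + w^5*6


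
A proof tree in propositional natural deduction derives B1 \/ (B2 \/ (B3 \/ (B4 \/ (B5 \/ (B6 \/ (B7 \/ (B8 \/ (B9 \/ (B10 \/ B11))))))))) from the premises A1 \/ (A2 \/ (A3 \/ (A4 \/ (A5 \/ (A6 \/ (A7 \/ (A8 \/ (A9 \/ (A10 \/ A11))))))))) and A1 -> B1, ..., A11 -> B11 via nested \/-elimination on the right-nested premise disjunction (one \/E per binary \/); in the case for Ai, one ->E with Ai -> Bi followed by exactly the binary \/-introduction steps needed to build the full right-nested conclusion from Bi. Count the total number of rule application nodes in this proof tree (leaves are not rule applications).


Constructive dilemma with 11 branches, all disjunctions right-nested:
- \/E: the premise has 10 binary \/, each eliminated once: 10 nodes.
- ->E: one per case (Ai with Ai -> Bi gives Bi): 11 nodes.
- \/I: in case i < n, Bi needs 1 step to form Bi \/ (B(i+1) \/ ...) and then i-1 steps to prepend B(i-1), ..., B1, i.e. i steps; in case i = n, B11 needs 10 prepend steps.
  \/I total = (1 + 2 + ... + 10) + 10 = 55 + 10 = 65 nodes.
Total = 10 + 11 + 65 = 86

86


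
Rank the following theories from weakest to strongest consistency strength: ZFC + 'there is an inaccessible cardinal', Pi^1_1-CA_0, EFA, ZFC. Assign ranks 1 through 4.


Ordering by consistency strength:
1. EFA
2. Pi^1_1-CA_0
3. ZFC
4. ZFC + 'there is an inaccessible cardinal'


ZFC + 'there is an inaccessible cardinal'=4, Pi^1_1-CA_0=2, EFA=1, ZFC=3


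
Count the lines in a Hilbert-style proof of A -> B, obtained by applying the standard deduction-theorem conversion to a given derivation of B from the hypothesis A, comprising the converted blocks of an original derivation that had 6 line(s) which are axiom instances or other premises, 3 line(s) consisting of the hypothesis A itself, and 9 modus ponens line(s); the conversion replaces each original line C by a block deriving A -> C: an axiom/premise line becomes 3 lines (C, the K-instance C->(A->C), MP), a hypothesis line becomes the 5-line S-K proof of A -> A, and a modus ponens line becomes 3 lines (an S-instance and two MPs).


Deduction-theorem conversion, block by block:
- 6 axiom/premise lines -> 3 lines each = 18
- 3 hypothesis lines -> 5 lines each (identity proof A->A) = 15
- 9 MP lines -> 3 lines each (S-instance, MP, MP) = 27
Total = 18 + 15 + 27 = 60 lines.

60


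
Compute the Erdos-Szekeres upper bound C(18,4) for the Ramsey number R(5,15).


R(5,15) <= C(5+15-2, 5-1) = C(18, 4)
C(18, 4) = 18! / (4! * 14!)
= 3060

3060


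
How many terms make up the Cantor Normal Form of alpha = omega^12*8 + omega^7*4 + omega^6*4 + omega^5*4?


CNF: omega^12*8 + omega^7*4 + omega^6*4 + omega^5*4
Count the summands separated by '+':
  term 1: omega^12*8
  term 2: omega^7*4
  term 3: omega^6*4
  term 4: omega^5*4
Total terms = 4

4


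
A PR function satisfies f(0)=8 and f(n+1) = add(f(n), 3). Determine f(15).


f(0) = 8
f(1) = add(f(0), 3) = add(8, 3) = 11
f(2) = add(f(1), 3) = add(11, 3) = 14
f(3) = add(f(2), 3) = add(14, 3) = 17
f(4) = add(f(3), 3) = add(17, 3) = 20
f(5) = add(f(4), 3) = add(20, 3) = 23
f(6) = add(f(5), 3) = add(23, 3) = 26
f(7) = add(f(6), 3) = add(26, 3) = 29
f(8) = add(f(7), 3) = add(29, 3) = 32
f(9) = add(f(8), 3) = add(32, 3) = 35
f(10) = add(f(9), 3) = add(35, 3) = 38
f(11) = add(f(10), 3) = add(38, 3) = 41
f(12) = add(f(11), 3) = add(41, 3) = 44
f(13) = add(f(12), 3) = add(44, 3) = 47
f(14) = add(f(13), 3) = add(47, 3) = 50
f(15) = add(f(14), 3) = add(50, 3) = 53


53


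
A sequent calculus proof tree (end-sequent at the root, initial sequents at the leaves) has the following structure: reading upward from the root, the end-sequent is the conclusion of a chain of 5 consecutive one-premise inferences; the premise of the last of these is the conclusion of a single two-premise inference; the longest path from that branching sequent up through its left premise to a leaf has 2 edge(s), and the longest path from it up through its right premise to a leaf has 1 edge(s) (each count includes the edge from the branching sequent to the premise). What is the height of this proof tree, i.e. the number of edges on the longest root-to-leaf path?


Longest path through the left premise: 2 edges (measured from the branching sequent)
Longest path through the right premise: 1 edges
Height of the subtree rooted at the branching sequent: max(2, 1) = 2
The branching sequent sits 5 edges above the root (the chain of one-premise inferences), so height = 2 + 5 = 7

7


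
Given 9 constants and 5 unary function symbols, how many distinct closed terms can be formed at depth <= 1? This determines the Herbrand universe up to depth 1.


Herbrand terms by depth:
Depth 0: 9 constants
Depth 1: 45 new terms (running total: 54)
Total distinct ground terms = 54

54
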